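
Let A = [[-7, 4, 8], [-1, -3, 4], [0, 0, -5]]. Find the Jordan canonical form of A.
J = [[-5, 1, 0], [0, -5, 0], [0, 0, -5]]

The characteristic polynomial is det(xI - A) = (x + 5)^3, so the eigenvalues are -5 (algebraic multiplicity 3).

For λ = -5: rank(A + 5I) = 1, rank((A + 5I)^2) = 0. The eigenspace has dimension 3 - 1 = 2, so there are 2 Jordan blocks; the rank sequence gives block sizes [2, 1].

Assembling the blocks gives the Jordan form J above.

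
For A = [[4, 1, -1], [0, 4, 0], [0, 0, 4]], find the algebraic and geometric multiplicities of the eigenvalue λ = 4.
algebraic multiplicity 3, geometric multiplicity 2

The characteristic polynomial is (x - 4)^3, so the factor x - 4 appears with exponent 3: the algebraic multiplicity is 3.

rank(A - 4I) = 1, so the eigenspace has dimension 3 - 1 = 2: the geometric multiplicity is 2.

Since 2 < 3, A is not diagonalizable.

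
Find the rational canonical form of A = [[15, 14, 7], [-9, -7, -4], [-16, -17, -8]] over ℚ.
The invariant factors of A (the non-unit diagonal entries of the Smith normal form of xI - A over ℚ[x]) are x^3 + x + 5, each dividing the next. The characteristic polynomial is their product, x^3 + x + 5.

The rational canonical form is the block-diagonal matrix of companion matrices C(f_i):
R = [[0, 0, -5], [1, 0, -1], [0, 1, 0]].

Note the characteristic polynomial does not split into linear factors over ℚ, so A has no Jordan form over ℚ; the rational canonical form exists over any field.

R = [[0, 0, -5], [1, 0, -1], [0, 1, 0]]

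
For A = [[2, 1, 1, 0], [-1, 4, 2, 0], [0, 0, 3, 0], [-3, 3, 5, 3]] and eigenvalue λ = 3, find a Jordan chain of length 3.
v_1 = [[2, 1, 1, 2]]^T, v_2 = [[0, 1, 0, 2]]^T, v_3 = [[1, 1, 0, 3]]^T

We seek v_1 ∈ ker((A - 3I)^3) \ ker((A - 3I)^2), then set v_{i+1} = (A - 3I) v_i.

One such chain is v_1 = [[2, 1, 1, 2]]^T, v_2 = [[0, 1, 0, 2]]^T, v_3 = [[1, 1, 0, 3]]^T. Check: (A - 3I) v_3 = [[0, 0, 0, 0]]^T = 0.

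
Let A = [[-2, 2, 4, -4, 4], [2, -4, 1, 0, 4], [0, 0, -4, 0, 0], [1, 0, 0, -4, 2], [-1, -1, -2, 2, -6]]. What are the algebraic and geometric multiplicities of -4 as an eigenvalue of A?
The characteristic polynomial is (x + 4)^5, so the factor x + 4 appears with exponent 5: the algebraic multiplicity is 5.

rank(A + 4I) = 3, so the eigenspace has dimension 5 - 3 = 2: the geometric multiplicity is 2.

Since 2 < 5, A is not diagonalizable.

algebraic multiplicity 5, geometric multiplicity 2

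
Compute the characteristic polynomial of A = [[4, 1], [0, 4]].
xI - A = [[x - 4, -1], [0, x - 4]].

Expanding det(xI - A) along the first row:
det(xI - A) = + (x - 4)·det([[x - 4]]) - (-1)·det([[0]]).

Evaluating gives χ_A(x) = x^2 - 8x + 16 = (x - 4)^2.

χ_A(x) = (x - 4)^2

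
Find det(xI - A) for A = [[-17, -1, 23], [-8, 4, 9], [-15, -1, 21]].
xI - A = [[x + 17, 1, -23], [8, x - 4, -9], [15, 1, x - 21]].

Expanding det(xI - A) along the first row:
det(xI - A) = + (x + 17)·det([[x - 4, -9], [1, x - 21]]) - (1)·det([[8, -9], [15, x - 21]]) + (-23)·det([[8, x - 4], [15, 1]]).

Evaluating gives χ_A(x) = x^3 - 8x^2 + 5x + 50 = (x - 5)^2(x + 2).

χ_A(x) = (x - 5)^2(x + 2)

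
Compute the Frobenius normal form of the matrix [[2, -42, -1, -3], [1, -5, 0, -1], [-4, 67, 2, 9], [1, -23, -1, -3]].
R = [[0, 0, 0, -25], [1, 0, 0, -20], [0, 1, 0, -14], [0, 0, 1, -4]]

The invariant factors of A (the non-unit diagonal entries of the Smith normal form of xI - A over ℚ[x]) are (x^2 + 2x + 5)^2, each dividing the next. The characteristic polynomial is their product, (x^2 + 2x + 5)^2.

The rational canonical form is the block-diagonal matrix of companion matrices C(f_i):
R = [[0, 0, 0, -25], [1, 0, 0, -20], [0, 1, 0, -14], [0, 0, 1, -4]].

Note the characteristic polynomial does not split into linear factors over ℚ, so A has no Jordan form over ℚ; the rational canonical form exists over any field.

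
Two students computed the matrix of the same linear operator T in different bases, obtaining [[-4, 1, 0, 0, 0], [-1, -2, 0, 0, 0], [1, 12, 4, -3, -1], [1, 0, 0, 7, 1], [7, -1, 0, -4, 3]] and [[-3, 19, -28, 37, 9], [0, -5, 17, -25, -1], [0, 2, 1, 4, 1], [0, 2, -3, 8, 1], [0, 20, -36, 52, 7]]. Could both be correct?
Yes.

Two matrices over a field are similar if and only if they have the same invariant factors.

Both A and B have characteristic polynomial (x - 5)^2(x - 4)(x + 3)^2 and minimal polynomial (x - 5)^2(x - 4)(x + 3)^2. Computing further, both have invariant factors (x - 5)^2(x - 4)(x + 3)^2. Hence A and B are similar.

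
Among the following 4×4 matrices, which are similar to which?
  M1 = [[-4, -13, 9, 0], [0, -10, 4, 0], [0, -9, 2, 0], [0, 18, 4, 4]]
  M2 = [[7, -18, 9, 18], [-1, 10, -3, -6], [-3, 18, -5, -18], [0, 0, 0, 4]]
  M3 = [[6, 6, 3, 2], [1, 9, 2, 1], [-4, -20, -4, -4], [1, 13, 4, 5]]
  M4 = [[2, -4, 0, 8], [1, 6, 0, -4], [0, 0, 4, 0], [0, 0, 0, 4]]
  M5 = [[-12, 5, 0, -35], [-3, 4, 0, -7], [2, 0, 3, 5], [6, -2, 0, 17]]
Characteristic polynomials: χ_{M1} = (x - 4)(x + 4)^3, χ_{M2} = (x - 4)^4, χ_{M3} = (x - 4)^4, χ_{M4} = (x - 4)^4, χ_{M5} = (x - 3)^4.

{M1}: invariant factors (x - 4)(x + 4)^3.

{M2, M4}: invariant factors x - 4, x - 4, (x - 4)^2.

{M3}: invariant factors x - 4, (x - 4)^3.

{M5}: invariant factors (x - 3)^2, (x - 3)^2.

Matrices are similar if and only if their invariant-factor lists agree; the partition into similarity classes is {M1}, {M2, M4}, {M3}, {M5}.

4 classes: {M1}, {M2, M4}, {M3}, {M5}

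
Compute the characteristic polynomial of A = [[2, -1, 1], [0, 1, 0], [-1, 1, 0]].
xI - A = [[x - 2, 1, -1], [0, x - 1, 0], [1, -1, x]].

Expanding det(xI - A) along the first row:
det(xI - A) = + (x - 2)·det([[x - 1, 0], [-1, x]]) - (1)·det([[0, 0], [1, x]]) + (-1)·det([[0, x - 1], [1, -1]]).

Evaluating gives χ_A(x) = x^3 - 3x^2 + 3x - 1 = (x - 1)^3.

χ_A(x) = (x - 1)^3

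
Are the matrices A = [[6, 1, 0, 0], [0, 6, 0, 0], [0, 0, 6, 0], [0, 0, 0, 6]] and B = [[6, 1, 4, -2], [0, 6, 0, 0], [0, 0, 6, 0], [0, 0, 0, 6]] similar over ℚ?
Yes.

Two matrices over a field are similar if and only if they have the same invariant factors.

Both A and B have characteristic polynomial (x - 6)^4 and minimal polynomial (x - 6)^2. Computing further, both have invariant factors x - 6, x - 6, (x - 6)^2. Hence A and B are similar.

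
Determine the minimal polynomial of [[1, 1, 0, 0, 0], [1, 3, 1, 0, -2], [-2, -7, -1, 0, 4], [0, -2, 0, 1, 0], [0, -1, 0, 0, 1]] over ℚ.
The characteristic polynomial factors as (x - 1)^5. The minimal polynomial is ∏(x - λ)^{k_λ} where k_λ is the size of the largest Jordan block at λ.

For λ = 1: rank(A - I) = 2, and the largest Jordan block has size 3 (the smallest k with rank((A - I)^k) = rank((A - I)^(k+1))).

So m_A(x) = (x - 1)^3.

m_A(x) = (x - 1)^3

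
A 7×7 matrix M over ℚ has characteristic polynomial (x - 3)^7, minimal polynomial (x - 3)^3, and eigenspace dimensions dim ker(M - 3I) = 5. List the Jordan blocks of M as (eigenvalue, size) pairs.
λ = 3: algebraic multiplicity 7 (exponent in χ_M), largest block size 3 (exponent in m_M), 5 blocks (geometric multiplicity). These force block sizes [3, 1, 1, 1, 1].

Jordan blocks: (3, 3), (3, 1), (3, 1), (3, 1), (3, 1)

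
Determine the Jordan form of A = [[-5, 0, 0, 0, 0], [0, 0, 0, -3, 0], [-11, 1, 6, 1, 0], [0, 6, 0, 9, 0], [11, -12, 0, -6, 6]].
J = [[-5, 0, 0, 0, 0], [0, 3, 0, 0, 0], [0, 0, 6, 1, 0], [0, 0, 0, 6, 0], [0, 0, 0, 0, 6]]

The characteristic polynomial is det(xI - A) = (x - 6)^3(x - 3)(x + 5), so the eigenvalues are -5 (algebraic multiplicity 1), 3 (algebraic multiplicity 1), 6 (algebraic multiplicity 3).

For λ = -5: algebraic multiplicity 1 gives one 1×1 block.

For λ = 3: algebraic multiplicity 1 gives one 1×1 block.

For λ = 6: rank(A - 6I) = 3, rank((A - 6I)^2) = 2. The eigenspace has dimension 5 - 3 = 2, so there are 2 Jordan blocks; the rank sequence gives block sizes [2, 1].

Assembling the blocks gives the Jordan form J above.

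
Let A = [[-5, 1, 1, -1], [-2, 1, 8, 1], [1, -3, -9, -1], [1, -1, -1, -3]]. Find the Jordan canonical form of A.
J = [[-4, 1, 0, 0], [0, -4, 1, 0], [0, 0, -4, 0], [0, 0, 0, -4]]

The characteristic polynomial is det(xI - A) = (x + 4)^4, so the eigenvalues are -4 (algebraic multiplicity 4).

For λ = -4: rank(A + 4I) = 2, rank((A + 4I)^2) = 1, rank((A + 4I)^3) = 0. The eigenspace has dimension 4 - 2 = 2, so there are 2 Jordan blocks; the rank sequence gives block sizes [3, 1].

Assembling the blocks gives the Jordan form J above.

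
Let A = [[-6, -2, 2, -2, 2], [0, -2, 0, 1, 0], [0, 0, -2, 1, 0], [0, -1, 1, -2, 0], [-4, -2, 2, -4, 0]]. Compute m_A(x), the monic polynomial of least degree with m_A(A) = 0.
The characteristic polynomial factors as (x + 2)^4(x + 4). The minimal polynomial is ∏(x - λ)^{k_λ} where k_λ is the size of the largest Jordan block at λ.

For λ = -4: rank(A + 4I) = 4, and the largest Jordan block has size 1 (the smallest k with rank((A + 4I)^k) = rank((A + 4I)^(k+1))).
For λ = -2: rank(A + 2I) = 3, and the largest Jordan block has size 3 (the smallest k with rank((A + 2I)^k) = rank((A + 2I)^(k+1))).

So m_A(x) = (x + 2)^3(x + 4).

m_A(x) = (x + 2)^3(x + 4)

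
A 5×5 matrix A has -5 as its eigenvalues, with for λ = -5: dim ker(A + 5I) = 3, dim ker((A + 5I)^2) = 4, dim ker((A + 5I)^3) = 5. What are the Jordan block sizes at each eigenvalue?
Jordan blocks: (-5, 3), (-5, 1), (-5, 1)

λ = -5: successive nullity increments [3, 1, 1] count blocks of size ≥ k; block sizes are [3, 1, 1].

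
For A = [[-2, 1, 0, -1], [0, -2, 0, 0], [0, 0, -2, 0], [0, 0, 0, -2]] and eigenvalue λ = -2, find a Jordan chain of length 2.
v_1 = [[0, 1, 1, 0]]^T, v_2 = [[1, 0, 0, 0]]^T

We seek v_1 ∈ ker((A + 2I)^2) \ ker(A + 2I), then set v_{i+1} = (A + 2I) v_i.

One such chain is v_1 = [[0, 1, 1, 0]]^T, v_2 = [[1, 0, 0, 0]]^T. Check: (A + 2I) v_2 = [[0, 0, 0, 0]]^T = 0.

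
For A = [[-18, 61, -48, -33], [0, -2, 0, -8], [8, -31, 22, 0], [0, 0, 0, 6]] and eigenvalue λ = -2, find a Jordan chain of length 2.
We seek v_1 ∈ ker((A + 2I)^2) \ ker(A + 2I), then set v_{i+1} = (A + 2I) v_i.

One such chain is v_1 = [[1, 1, 1, 0]]^T, v_2 = [[-3, 0, 1, 0]]^T. Check: (A + 2I) v_2 = [[0, 0, 0, 0]]^T = 0.

v_1 = [[1, 1, 1, 0]]^T, v_2 = [[-3, 0, 1, 0]]^T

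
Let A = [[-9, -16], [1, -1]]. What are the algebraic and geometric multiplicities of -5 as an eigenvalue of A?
The characteristic polynomial is (x + 5)^2, so the factor x + 5 appears with exponent 2: the algebraic multiplicity is 2.

rank(A + 5I) = 1, so the eigenspace has dimension 2 - 1 = 1: the geometric multiplicity is 1.

Since 1 < 2, A is not diagonalizable.

algebraic multiplicity 2, geometric multiplicity 1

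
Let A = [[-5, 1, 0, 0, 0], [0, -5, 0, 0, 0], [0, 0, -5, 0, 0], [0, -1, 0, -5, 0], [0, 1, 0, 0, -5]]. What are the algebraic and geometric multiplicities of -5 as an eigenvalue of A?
algebraic multiplicity 5, geometric multiplicity 4

The characteristic polynomial is (x + 5)^5, so the factor x + 5 appears with exponent 5: the algebraic multiplicity is 5.

rank(A + 5I) = 1, so the eigenspace has dimension 5 - 1 = 4: the geometric multiplicity is 4.

Since 4 < 5, A is not diagonalizable.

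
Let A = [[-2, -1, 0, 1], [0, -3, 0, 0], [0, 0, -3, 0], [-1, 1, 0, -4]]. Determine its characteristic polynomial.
χ_A(x) = (x + 3)^4

xI - A = [[x + 2, 1, 0, -1], [0, x + 3, 0, 0], [0, 0, x + 3, 0], [1, -1, 0, x + 4]].

Expanding det(xI - A) along the first row:
det(xI - A) = + (x + 2)·det([[x + 3, 0, 0], [0, x + 3, 0], [-1, 0, x + 4]]) - (1)·det([[0, 0, 0], [0, x + 3, 0], [1, 0, x + 4]]) + (0)·det([[0, x + 3, 0], [0, 0, 0], [1, -1, x + 4]]) - (-1)·det([[0, x + 3, 0], [0, 0, x + 3], [1, -1, 0]]).

Evaluating gives χ_A(x) = x^4 + 12x^3 + 54x^2 + 108x + 81 = (x + 3)^4.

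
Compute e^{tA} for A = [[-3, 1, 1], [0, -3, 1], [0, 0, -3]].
e^{tA} = [[e^{-3*t}, t*e^{-3*t}, t*(t + 2)*e^{-3*t}/2], [0, e^{-3*t}, t*e^{-3*t}], [0, 0, e^{-3*t}]]

A has Jordan form J = [[-3, 1, 0], [0, -3, 1], [0, 0, -3]] with A = PJP^{-1}, so e^{tA} = P e^{tJ} P^{-1}.

For a Jordan block J_k(λ), e^{tJ_k(λ)} = e^{λt} · (I + tN + t^2 N^2/2! + ... + t^{k-1} N^{k-1}/(k-1)!) where N is the nilpotent superdiagonal part.

Assembling the blocks and conjugating back gives the entries of e^{tA} as shown above.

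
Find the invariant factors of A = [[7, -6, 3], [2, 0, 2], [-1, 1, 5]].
(x - 4)^3

The Jordan structure of A has elementary divisors (x - 4)^3. Arranging the block sizes at each eigenvalue in decreasing order and taking row products gives the invariant factors.

Invariant factors (smallest first, each dividing the next): (x - 4)^3.

Check: the last factor (x - 4)^3 is the minimal polynomial, and the product (x - 4)^3 is the characteristic polynomial.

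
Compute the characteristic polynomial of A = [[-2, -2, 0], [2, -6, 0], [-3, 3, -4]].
χ_A(x) = (x + 4)^3

xI - A = [[x + 2, 2, 0], [-2, x + 6, 0], [3, -3, x + 4]].

Expanding det(xI - A) along the first row:
det(xI - A) = + (x + 2)·det([[x + 6, 0], [-3, x + 4]]) - (2)·det([[-2, 0], [3, x + 4]]) + (0)·det([[-2, x + 6], [3, -3]]).

Evaluating gives χ_A(x) = x^3 + 12x^2 + 48x + 64 = (x + 4)^3.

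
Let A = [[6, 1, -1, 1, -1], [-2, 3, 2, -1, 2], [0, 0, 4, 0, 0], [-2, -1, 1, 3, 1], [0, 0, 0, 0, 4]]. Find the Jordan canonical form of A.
The characteristic polynomial is det(xI - A) = (x - 4)^5, so the eigenvalues are 4 (algebraic multiplicity 5).

For λ = 4: rank(A - 4I) = 2, rank((A - 4I)^2) = 1, rank((A - 4I)^3) = 0. The eigenspace has dimension 5 - 2 = 3, so there are 3 Jordan blocks; the rank sequence gives block sizes [3, 1, 1].

Assembling the blocks gives the Jordan form J above.

J = [[4, 1, 0, 0, 0], [0, 4, 1, 0, 0], [0, 0, 4, 0, 0], [0, 0, 0, 4, 0], [0, 0, 0, 0, 4]]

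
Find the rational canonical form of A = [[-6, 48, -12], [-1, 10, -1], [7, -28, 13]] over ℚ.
The invariant factors of A (the non-unit diagonal entries of the Smith normal form of xI - A over ℚ[x]) are x - 6, (x - 6)(x - 5), each dividing the next. The characteristic polynomial is their product, (x - 6)^2(x - 5).

The rational canonical form is the block-diagonal matrix of companion matrices C(f_i):
R = [[6, 0, 0], [0, 0, -30], [0, 1, 11]].

R = [[6, 0, 0], [0, 0, -30], [0, 1, 11]]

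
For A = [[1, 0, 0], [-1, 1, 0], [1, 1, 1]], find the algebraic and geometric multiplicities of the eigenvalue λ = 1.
algebraic multiplicity 3, geometric multiplicity 1

The characteristic polynomial is (x - 1)^3, so the factor x - 1 appears with exponent 3: the algebraic multiplicity is 3.

rank(A - I) = 2, so the eigenspace has dimension 3 - 2 = 1: the geometric multiplicity is 1.

Since 1 < 3, A is not diagonalizable.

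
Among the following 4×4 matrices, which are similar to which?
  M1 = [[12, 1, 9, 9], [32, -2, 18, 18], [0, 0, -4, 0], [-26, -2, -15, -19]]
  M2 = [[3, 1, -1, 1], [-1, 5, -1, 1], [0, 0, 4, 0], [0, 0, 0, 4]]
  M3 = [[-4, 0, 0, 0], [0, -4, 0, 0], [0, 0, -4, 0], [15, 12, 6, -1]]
3 classes: {M1}, {M2}, {M3}

Characteristic polynomials: χ_{M1} = (x + 1)(x + 4)^3, χ_{M2} = (x - 4)^4, χ_{M3} = (x + 1)(x + 4)^3.

{M1}: invariant factors x + 4, (x + 1)(x + 4)^2.

{M2}: invariant factors x - 4, x - 4, (x - 4)^2.

{M3}: invariant factors x + 4, x + 4, (x + 1)(x + 4).

Matrices are similar if and only if their invariant-factor lists agree; the partition into similarity classes is {M1}, {M2}, {M3}.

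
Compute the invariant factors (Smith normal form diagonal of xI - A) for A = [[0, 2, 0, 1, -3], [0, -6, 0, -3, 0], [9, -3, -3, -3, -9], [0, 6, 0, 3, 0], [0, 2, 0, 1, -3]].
The Jordan structure of A has elementary divisors (x + 3)^2, (x + 3), x, x. Arranging the block sizes at each eigenvalue in decreasing order and taking row products gives the invariant factors.

Invariant factors (smallest first, each dividing the next): x(x + 3), x(x + 3)^2.

Check: the last factor x(x + 3)^2 is the minimal polynomial, and the product x^2(x + 3)^3 is the characteristic polynomial.

x(x + 3), x(x + 3)^2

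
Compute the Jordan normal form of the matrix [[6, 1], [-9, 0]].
The characteristic polynomial is det(xI - A) = (x - 3)^2, so the eigenvalues are 3 (algebraic multiplicity 2).

For λ = 3: rank(A - 3I) = 1, rank((A - 3I)^2) = 0. The eigenspace has dimension 2 - 1 = 1, so there is 1 Jordan block; the rank sequence gives block sizes [2].

Assembling the blocks gives the Jordan form J above.

J = [[3, 1], [0, 3]]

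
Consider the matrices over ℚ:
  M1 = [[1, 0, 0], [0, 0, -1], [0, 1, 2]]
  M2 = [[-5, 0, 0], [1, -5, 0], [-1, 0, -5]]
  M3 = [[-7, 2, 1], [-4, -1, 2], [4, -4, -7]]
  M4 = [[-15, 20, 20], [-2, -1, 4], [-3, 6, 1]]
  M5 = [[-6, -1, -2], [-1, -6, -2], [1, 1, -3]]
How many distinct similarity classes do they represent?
2 classes: {M1}, {M2, M3, M4, M5}

Characteristic polynomials: χ_{M1} = (x - 1)^3, χ_{M2} = (x + 5)^3, χ_{M3} = (x + 5)^3, χ_{M4} = (x + 5)^3, χ_{M5} = (x + 5)^3.

{M1}: invariant factors x - 1, (x - 1)^2.

{M2, M3, M4, M5}: invariant factors x + 5, (x + 5)^2.

Matrices are similar if and only if their invariant-factor lists agree; the partition into similarity classes is {M1}, {M2, M3, M4, M5}.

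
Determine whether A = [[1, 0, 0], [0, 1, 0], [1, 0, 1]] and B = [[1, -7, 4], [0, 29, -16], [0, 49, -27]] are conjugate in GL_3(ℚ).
Two matrices over a field are similar if and only if they have the same invariant factors.

Both A and B have characteristic polynomial (x - 1)^3 and minimal polynomial (x - 1)^2. Computing further, both have invariant factors x - 1, (x - 1)^2. Hence A and B are similar.

Yes.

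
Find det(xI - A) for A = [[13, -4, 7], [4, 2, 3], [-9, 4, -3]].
χ_A(x) = (x - 4)^3

xI - A = [[x - 13, 4, -7], [-4, x - 2, -3], [9, -4, x + 3]].

Expanding det(xI - A) along the first row:
det(xI - A) = + (x - 13)·det([[x - 2, -3], [-4, x + 3]]) - (4)·det([[-4, -3], [9, x + 3]]) + (-7)·det([[-4, x - 2], [9, -4]]).

Evaluating gives χ_A(x) = x^3 - 12x^2 + 48x - 64 = (x - 4)^3.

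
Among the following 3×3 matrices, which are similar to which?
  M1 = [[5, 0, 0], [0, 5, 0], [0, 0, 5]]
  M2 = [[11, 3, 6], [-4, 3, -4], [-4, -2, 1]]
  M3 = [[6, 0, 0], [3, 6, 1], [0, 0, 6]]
Characteristic polynomials: χ_{M1} = (x - 5)^3, χ_{M2} = (x - 5)^3, χ_{M3} = (x - 6)^3.

{M1}: invariant factors x - 5, x - 5, x - 5.

{M2}: invariant factors x - 5, (x - 5)^2.

{M3}: invariant factors x - 6, (x - 6)^2.

Matrices are similar if and only if their invariant-factor lists agree; the partition into similarity classes is {M1}, {M2}, {M3}.

3 classes: {M1}, {M2}, {M3}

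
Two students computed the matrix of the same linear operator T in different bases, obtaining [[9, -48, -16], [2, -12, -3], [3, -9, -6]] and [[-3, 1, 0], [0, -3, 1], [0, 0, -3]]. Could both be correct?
Yes.

Two matrices over a field are similar if and only if they have the same invariant factors.

Both A and B have characteristic polynomial (x + 3)^3 and minimal polynomial (x + 3)^3. Computing further, both have invariant factors (x + 3)^3. Hence A and B are similar.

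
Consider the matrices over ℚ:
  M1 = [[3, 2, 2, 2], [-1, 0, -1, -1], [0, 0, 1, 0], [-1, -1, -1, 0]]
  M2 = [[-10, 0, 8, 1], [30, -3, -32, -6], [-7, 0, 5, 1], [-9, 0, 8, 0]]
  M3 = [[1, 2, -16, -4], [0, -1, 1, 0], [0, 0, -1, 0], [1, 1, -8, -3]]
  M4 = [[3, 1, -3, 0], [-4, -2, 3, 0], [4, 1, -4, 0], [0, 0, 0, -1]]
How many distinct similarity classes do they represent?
Characteristic polynomials: χ_{M1} = (x - 1)^4, χ_{M2} = (x + 1)^2(x + 3)^2, χ_{M3} = (x + 1)^4, χ_{M4} = (x + 1)^4.

{M1}: invariant factors x - 1, x - 1, (x - 1)^2.

{M2}: invariant factors x + 3, (x + 1)^2(x + 3).

{M3}: invariant factors x + 1, (x + 1)^3.

{M4}: invariant factors x + 1, x + 1, (x + 1)^2.

Matrices are similar if and only if their invariant-factor lists agree; the partition into similarity classes is {M1}, {M2}, {M3}, {M4}.

4 classes: {M1}, {M2}, {M3}, {M4}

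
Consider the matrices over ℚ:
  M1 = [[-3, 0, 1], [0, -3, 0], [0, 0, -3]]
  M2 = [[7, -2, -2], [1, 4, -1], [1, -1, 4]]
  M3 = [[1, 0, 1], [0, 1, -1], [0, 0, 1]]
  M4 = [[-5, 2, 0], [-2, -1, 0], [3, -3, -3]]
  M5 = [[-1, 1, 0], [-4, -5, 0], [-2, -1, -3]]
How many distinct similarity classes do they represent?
3 classes: {M1, M4, M5}, {M2}, {M3}

Characteristic polynomials: χ_{M1} = (x + 3)^3, χ_{M2} = (x - 5)^3, χ_{M3} = (x - 1)^3, χ_{M4} = (x + 3)^3, χ_{M5} = (x + 3)^3.

{M1, M4, M5}: invariant factors x + 3, (x + 3)^2.

{M2}: invariant factors x - 5, (x - 5)^2.

{M3}: invariant factors x - 1, (x - 1)^2.

Matrices are similar if and only if their invariant-factor lists agree; the partition into similarity classes is {M1, M4, M5}, {M2}, {M3}.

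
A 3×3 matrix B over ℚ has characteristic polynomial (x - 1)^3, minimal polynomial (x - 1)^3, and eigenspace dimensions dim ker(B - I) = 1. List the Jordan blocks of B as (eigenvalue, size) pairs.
λ = 1: algebraic multiplicity 3 (exponent in χ_B), largest block size 3 (exponent in m_B), 1 block (geometric multiplicity). This forces block sizes [3].

Jordan blocks: (1, 3)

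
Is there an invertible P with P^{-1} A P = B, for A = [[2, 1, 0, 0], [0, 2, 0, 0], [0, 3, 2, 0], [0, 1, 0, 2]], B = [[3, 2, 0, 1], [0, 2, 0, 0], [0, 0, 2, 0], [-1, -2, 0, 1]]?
Yes.

Two matrices over a field are similar if and only if they have the same invariant factors.

Both A and B have characteristic polynomial (x - 2)^4 and minimal polynomial (x - 2)^2. Computing further, both have invariant factors x - 2, x - 2, (x - 2)^2. Hence A and B are similar.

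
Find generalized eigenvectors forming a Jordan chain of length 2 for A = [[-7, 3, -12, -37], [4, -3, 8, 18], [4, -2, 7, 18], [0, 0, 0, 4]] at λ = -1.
We seek v_1 ∈ ker((A + I)^2) \ ker(A + I), then set v_{i+1} = (A + I) v_i.

One such chain is v_1 = [[3, -1, -2, 0]]^T, v_2 = [[3, -2, -2, 0]]^T. Check: (A + I) v_2 = [[0, 0, 0, 0]]^T = 0.

v_1 = [[3, -1, -2, 0]]^T, v_2 = [[3, -2, -2, 0]]^T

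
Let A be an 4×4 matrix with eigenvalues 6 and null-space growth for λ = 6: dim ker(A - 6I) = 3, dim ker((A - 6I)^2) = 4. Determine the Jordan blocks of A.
λ = 6: successive nullity increments [3, 1] count blocks of size ≥ k; block sizes are [2, 1, 1].

Jordan blocks: (6, 2), (6, 1), (6, 1)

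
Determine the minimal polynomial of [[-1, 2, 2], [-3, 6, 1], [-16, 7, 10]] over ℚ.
m_A(x) = (x - 5)^3

The characteristic polynomial factors as (x - 5)^3. The minimal polynomial is ∏(x - λ)^{k_λ} where k_λ is the size of the largest Jordan block at λ.

For λ = 5: rank(A - 5I) = 2, and the largest Jordan block has size 3 (the smallest k with rank((A - 5I)^k) = rank((A - 5I)^(k+1))).

So m_A(x) = (x - 5)^3.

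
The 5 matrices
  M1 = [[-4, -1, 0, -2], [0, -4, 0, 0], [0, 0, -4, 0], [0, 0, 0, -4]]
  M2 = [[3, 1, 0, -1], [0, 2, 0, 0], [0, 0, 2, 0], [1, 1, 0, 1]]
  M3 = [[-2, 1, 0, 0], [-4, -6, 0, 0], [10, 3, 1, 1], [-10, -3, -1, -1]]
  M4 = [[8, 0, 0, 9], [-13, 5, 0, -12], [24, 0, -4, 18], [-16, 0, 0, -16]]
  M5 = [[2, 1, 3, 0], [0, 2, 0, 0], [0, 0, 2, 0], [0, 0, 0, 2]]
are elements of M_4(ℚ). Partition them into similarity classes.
Characteristic polynomials: χ_{M1} = (x + 4)^4, χ_{M2} = (x - 2)^4, χ_{M3} = x^2(x + 4)^2, χ_{M4} = (x - 5)(x + 4)^3, χ_{M5} = (x - 2)^4.

{M1}: invariant factors x + 4, x + 4, (x + 4)^2.

{M2, M5}: invariant factors x - 2, x - 2, (x - 2)^2.

{M3}: invariant factors x^2(x + 4)^2.

{M4}: invariant factors x + 4, (x - 5)(x + 4)^2.

Matrices are similar if and only if their invariant-factor lists agree; the partition into similarity classes is {M1}, {M2, M5}, {M3}, {M4}.

4 classes: {M1}, {M2, M5}, {M3}, {M4}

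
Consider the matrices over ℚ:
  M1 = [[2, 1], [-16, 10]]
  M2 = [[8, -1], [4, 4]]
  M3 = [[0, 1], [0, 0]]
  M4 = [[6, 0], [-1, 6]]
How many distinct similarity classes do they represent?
Characteristic polynomials: χ_{M1} = (x - 6)^2, χ_{M2} = (x - 6)^2, χ_{M3} = x^2, χ_{M4} = (x - 6)^2.

{M1, M2, M4}: invariant factors (x - 6)^2.

{M3}: invariant factors x^2.

Matrices are similar if and only if their invariant-factor lists agree; the partition into similarity classes is {M1, M2, M4}, {M3}.

2 classes: {M1, M2, M4}, {M3}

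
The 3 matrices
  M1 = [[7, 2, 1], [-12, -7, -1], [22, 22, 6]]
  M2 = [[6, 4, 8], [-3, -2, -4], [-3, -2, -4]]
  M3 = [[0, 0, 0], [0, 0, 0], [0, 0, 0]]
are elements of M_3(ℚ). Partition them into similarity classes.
3 classes: {M1}, {M2}, {M3}

Characteristic polynomials: χ_{M1} = (x - 6)(x - 5)(x + 5), χ_{M2} = x^3, χ_{M3} = x^3.

{M1}: invariant factors (x - 6)(x - 5)(x + 5).

{M2}: invariant factors x, x^2.

{M3}: invariant factors x, x, x.

Matrices are similar if and only if their invariant-factor lists agree; the partition into similarity classes is {M1}, {M2}, {M3}.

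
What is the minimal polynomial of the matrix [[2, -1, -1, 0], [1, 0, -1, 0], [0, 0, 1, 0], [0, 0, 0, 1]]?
m_A(x) = (x - 1)^2

The characteristic polynomial factors as (x - 1)^4. The minimal polynomial is ∏(x - λ)^{k_λ} where k_λ is the size of the largest Jordan block at λ.

For λ = 1: rank(A - I) = 1, and the largest Jordan block has size 2 (the smallest k with rank((A - I)^k) = rank((A - I)^(k+1))).

So m_A(x) = (x - 1)^2.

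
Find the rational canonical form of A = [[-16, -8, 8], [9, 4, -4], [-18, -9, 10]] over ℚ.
R = [[0, 0, 8], [1, 0, 4], [0, 1, -2]]

The invariant factors of A (the non-unit diagonal entries of the Smith normal form of xI - A over ℚ[x]) are (x - 2)(x + 2)^2, each dividing the next. The characteristic polynomial is their product, (x - 2)(x + 2)^2.

The rational canonical form is the block-diagonal matrix of companion matrices C(f_i):
R = [[0, 0, 8], [1, 0, 4], [0, 1, -2]].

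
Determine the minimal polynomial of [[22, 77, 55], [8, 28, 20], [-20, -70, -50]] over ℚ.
m_A(x) = x^2

The characteristic polynomial factors as x^3. The minimal polynomial is ∏(x - λ)^{k_λ} where k_λ is the size of the largest Jordan block at λ.

For λ = 0: rank(A) = 1, and the largest Jordan block has size 2 (the smallest k with rank(A^k) = rank(A^(k+1))).

So m_A(x) = x^2.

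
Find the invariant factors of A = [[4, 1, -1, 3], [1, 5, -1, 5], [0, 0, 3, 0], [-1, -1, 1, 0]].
x - 3, (x - 3)^3

The Jordan structure of A has elementary divisors (x - 3)^3, (x - 3). Arranging the block sizes at each eigenvalue in decreasing order and taking row products gives the invariant factors.

Invariant factors (smallest first, each dividing the next): x - 3, (x - 3)^3.

Check: the last factor (x - 3)^3 is the minimal polynomial, and the product (x - 3)^4 is the characteristic polynomial.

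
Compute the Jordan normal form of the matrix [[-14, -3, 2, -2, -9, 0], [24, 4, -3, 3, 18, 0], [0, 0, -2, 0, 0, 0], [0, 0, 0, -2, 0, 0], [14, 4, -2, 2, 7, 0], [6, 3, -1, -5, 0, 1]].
The characteristic polynomial is det(xI - A) = (x - 1)^2(x + 2)^4, so the eigenvalues are -2 (algebraic multiplicity 4), 1 (algebraic multiplicity 2).

For λ = -2: rank(A + 2I) = 4, rank((A + 2I)^2) = 3, rank((A + 2I)^3) = 2. The eigenspace has dimension 6 - 4 = 2, so there are 2 Jordan blocks; the rank sequence gives block sizes [3, 1].

For λ = 1: rank(A - I) = 4. The eigenspace has dimension 6 - 4 = 2, so there are 2 Jordan blocks; the rank sequence gives block sizes [1, 1].

Assembling the blocks gives the Jordan form J above.

J = [[-2, 1, 0, 0, 0, 0], [0, -2, 1, 0, 0, 0], [0, 0, -2, 0, 0, 0], [0, 0, 0, -2, 0, 0], [0, 0, 0, 0, 1, 0], [0, 0, 0, 0, 0, 1]]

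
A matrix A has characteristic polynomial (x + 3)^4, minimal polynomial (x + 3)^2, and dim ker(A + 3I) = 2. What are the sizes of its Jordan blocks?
Jordan blocks: (-3, 2), (-3, 2)

λ = -3: algebraic multiplicity 4 (exponent in χ_A), largest block size 2 (exponent in m_A), 2 blocks (geometric multiplicity). These force block sizes [2, 2].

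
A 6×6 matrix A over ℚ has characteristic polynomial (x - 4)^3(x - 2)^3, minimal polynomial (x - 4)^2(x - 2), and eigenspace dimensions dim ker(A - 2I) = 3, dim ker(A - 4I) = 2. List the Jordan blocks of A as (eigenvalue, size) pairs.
λ = 2: algebraic multiplicity 3 (exponent in χ_A), largest block size 1 (exponent in m_A), 3 blocks (geometric multiplicity). These force block sizes [1, 1, 1].
λ = 4: algebraic multiplicity 3 (exponent in χ_A), largest block size 2 (exponent in m_A), 2 blocks (geometric multiplicity). These force block sizes [2, 1].

Jordan blocks: (2, 1), (2, 1), (2, 1), (4, 2), (4, 1)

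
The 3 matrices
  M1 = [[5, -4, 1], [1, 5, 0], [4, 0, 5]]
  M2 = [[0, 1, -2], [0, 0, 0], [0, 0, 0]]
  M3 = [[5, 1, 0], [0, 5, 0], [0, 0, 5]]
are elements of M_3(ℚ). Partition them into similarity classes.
Characteristic polynomials: χ_{M1} = (x - 5)^3, χ_{M2} = x^3, χ_{M3} = (x - 5)^3.

{M1}: invariant factors (x - 5)^3.

{M2}: invariant factors x, x^2.

{M3}: invariant factors x - 5, (x - 5)^2.

Matrices are similar if and only if their invariant-factor lists agree; the partition into similarity classes is {M1}, {M2}, {M3}.

3 classes: {M1}, {M2}, {M3}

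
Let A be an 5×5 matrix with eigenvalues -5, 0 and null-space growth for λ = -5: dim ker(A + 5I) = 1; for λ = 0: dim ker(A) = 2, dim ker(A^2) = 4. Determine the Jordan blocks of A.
λ = -5: successive nullity increments [1] count blocks of size ≥ k; block sizes are [1].
λ = 0: successive nullity increments [2, 2] count blocks of size ≥ k; block sizes are [2, 2].

Jordan blocks: (-5, 1), (0, 2), (0, 2)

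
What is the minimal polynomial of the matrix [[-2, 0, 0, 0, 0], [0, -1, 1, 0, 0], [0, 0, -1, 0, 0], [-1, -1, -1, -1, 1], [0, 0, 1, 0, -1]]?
The characteristic polynomial factors as (x + 1)^4(x + 2). The minimal polynomial is ∏(x - λ)^{k_λ} where k_λ is the size of the largest Jordan block at λ.

For λ = -2: rank(A + 2I) = 4, and the largest Jordan block has size 1 (the smallest k with rank((A + 2I)^k) = rank((A + 2I)^(k+1))).
For λ = -1: rank(A + I) = 3, and the largest Jordan block has size 2 (the smallest k with rank((A + I)^k) = rank((A + I)^(k+1))).

So m_A(x) = (x + 1)^2(x + 2).

m_A(x) = (x + 1)^2(x + 2)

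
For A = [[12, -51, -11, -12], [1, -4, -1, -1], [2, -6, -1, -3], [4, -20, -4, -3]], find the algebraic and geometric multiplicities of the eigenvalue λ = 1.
algebraic multiplicity 4, geometric multiplicity 2

The characteristic polynomial is (x - 1)^4, so the factor x - 1 appears with exponent 4: the algebraic multiplicity is 4.

rank(A - I) = 2, so the eigenspace has dimension 4 - 2 = 2: the geometric multiplicity is 2.

Since 2 < 4, A is not diagonalizable.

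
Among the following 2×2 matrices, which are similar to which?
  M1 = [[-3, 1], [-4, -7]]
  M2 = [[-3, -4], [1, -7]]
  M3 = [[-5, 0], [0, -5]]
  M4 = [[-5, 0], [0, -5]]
2 classes: {M1, M2}, {M3, M4}

Characteristic polynomials: χ_{M1} = (x + 5)^2, χ_{M2} = (x + 5)^2, χ_{M3} = (x + 5)^2, χ_{M4} = (x + 5)^2.

{M1, M2}: invariant factors (x + 5)^2.

{M3, M4}: invariant factors x + 5, x + 5.

Matrices are similar if and only if their invariant-factor lists agree; the partition into similarity classes is {M1, M2}, {M3, M4}.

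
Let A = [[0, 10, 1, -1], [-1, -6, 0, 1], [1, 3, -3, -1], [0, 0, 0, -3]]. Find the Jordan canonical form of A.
The characteristic polynomial is det(xI - A) = (x + 3)^4, so the eigenvalues are -3 (algebraic multiplicity 4).

For λ = -3: rank(A + 3I) = 2, rank((A + 3I)^2) = 1, rank((A + 3I)^3) = 0. The eigenspace has dimension 4 - 2 = 2, so there are 2 Jordan blocks; the rank sequence gives block sizes [3, 1].

Assembling the blocks gives the Jordan form J above.

J = [[-3, 1, 0, 0], [0, -3, 1, 0], [0, 0, -3, 0], [0, 0, 0, -3]]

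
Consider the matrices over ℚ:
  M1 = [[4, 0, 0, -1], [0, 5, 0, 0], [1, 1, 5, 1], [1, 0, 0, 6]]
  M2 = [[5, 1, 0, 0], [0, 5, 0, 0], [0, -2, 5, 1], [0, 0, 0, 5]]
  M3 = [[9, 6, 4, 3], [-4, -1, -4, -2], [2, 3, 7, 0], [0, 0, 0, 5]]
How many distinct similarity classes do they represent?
Characteristic polynomials: χ_{M1} = (x - 5)^4, χ_{M2} = (x - 5)^4, χ_{M3} = (x - 5)^4.

{M1, M2, M3}: invariant factors (x - 5)^2, (x - 5)^2.

Matrices are similar if and only if their invariant-factor lists agree; the partition into similarity classes is {M1, M2, M3}.

1 class: {M1, M2, M3}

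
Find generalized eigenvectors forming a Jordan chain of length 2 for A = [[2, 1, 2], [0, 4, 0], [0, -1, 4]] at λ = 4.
v_1 = [[2, -1, 3]]^T, v_2 = [[1, 0, 1]]^T

We seek v_1 ∈ ker((A - 4I)^2) \ ker(A - 4I), then set v_{i+1} = (A - 4I) v_i.

One such chain is v_1 = [[2, -1, 3]]^T, v_2 = [[1, 0, 1]]^T. Check: (A - 4I) v_2 = [[0, 0, 0]]^T = 0.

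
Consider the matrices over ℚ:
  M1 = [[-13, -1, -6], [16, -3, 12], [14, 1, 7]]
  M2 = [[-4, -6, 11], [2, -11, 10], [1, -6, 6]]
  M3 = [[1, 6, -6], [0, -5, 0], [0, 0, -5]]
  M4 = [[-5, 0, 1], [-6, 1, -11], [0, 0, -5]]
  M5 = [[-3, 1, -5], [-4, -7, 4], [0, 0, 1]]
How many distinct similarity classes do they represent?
2 classes: {M1, M2, M4, M5}, {M3}

Characteristic polynomials: χ_{M1} = (x - 1)(x + 5)^2, χ_{M2} = (x - 1)(x + 5)^2, χ_{M3} = (x - 1)(x + 5)^2, χ_{M4} = (x - 1)(x + 5)^2, χ_{M5} = (x - 1)(x + 5)^2.

{M1, M2, M4, M5}: invariant factors (x - 1)(x + 5)^2.

{M3}: invariant factors x + 5, (x - 1)(x + 5).

Matrices are similar if and only if their invariant-factor lists agree; the partition into similarity classes is {M1, M2, M4, M5}, {M3}.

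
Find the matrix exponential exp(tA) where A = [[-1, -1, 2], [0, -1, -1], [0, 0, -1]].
e^{tA} = [[e^{-t}, -t*e^{-t}, t*(t + 4)*e^{-t}/2], [0, e^{-t}, -t*e^{-t}], [0, 0, e^{-t}]]

A has Jordan form J = [[-1, 1, 0], [0, -1, 1], [0, 0, -1]] with A = PJP^{-1}, so e^{tA} = P e^{tJ} P^{-1}.

For a Jordan block J_k(λ), e^{tJ_k(λ)} = e^{λt} · (I + tN + t^2 N^2/2! + ... + t^{k-1} N^{k-1}/(k-1)!) where N is the nilpotent superdiagonal part.

Assembling the blocks and conjugating back gives the entries of e^{tA} as shown above.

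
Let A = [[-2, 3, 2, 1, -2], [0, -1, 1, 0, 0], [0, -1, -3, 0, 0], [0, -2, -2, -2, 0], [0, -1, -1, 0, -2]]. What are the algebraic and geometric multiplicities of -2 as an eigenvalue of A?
algebraic multiplicity 5, geometric multiplicity 3

The characteristic polynomial is (x + 2)^5, so the factor x + 2 appears with exponent 5: the algebraic multiplicity is 5.

rank(A + 2I) = 2, so the eigenspace has dimension 5 - 2 = 3: the geometric multiplicity is 3.

Since 3 < 5, A is not diagonalizable.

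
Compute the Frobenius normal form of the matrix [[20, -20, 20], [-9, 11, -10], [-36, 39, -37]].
The invariant factors of A (the non-unit diagonal entries of the Smith normal form of xI - A over ℚ[x]) are (x + 4)(x^2 + 2x - 5), each dividing the next. The characteristic polynomial is their product, (x + 4)(x^2 + 2x - 5).

The rational canonical form is the block-diagonal matrix of companion matrices C(f_i):
R = [[0, 0, 20], [1, 0, -3], [0, 1, -6]].

Note the characteristic polynomial does not split into linear factors over ℚ, so A has no Jordan form over ℚ; the rational canonical form exists over any field.

R = [[0, 0, 20], [1, 0, -3], [0, 1, -6]]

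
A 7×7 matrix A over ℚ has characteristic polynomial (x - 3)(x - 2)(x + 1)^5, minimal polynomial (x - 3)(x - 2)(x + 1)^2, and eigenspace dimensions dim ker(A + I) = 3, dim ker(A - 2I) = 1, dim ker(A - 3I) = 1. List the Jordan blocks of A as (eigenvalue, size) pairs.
Jordan blocks: (-1, 2), (-1, 2), (-1, 1), (2, 1), (3, 1)

λ = -1: algebraic multiplicity 5 (exponent in χ_A), largest block size 2 (exponent in m_A), 3 blocks (geometric multiplicity). These force block sizes [2, 2, 1].
λ = 2: algebraic multiplicity 1 (exponent in χ_A), largest block size 1 (exponent in m_A), 1 block (geometric multiplicity). This forces block sizes [1].
λ = 3: algebraic multiplicity 1 (exponent in χ_A), largest block size 1 (exponent in m_A), 1 block (geometric multiplicity). This forces block sizes [1].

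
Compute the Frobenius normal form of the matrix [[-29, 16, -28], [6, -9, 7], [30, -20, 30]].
R = [[-5, 0, 0], [0, 0, 10], [0, 1, -3]]

The invariant factors of A (the non-unit diagonal entries of the Smith normal form of xI - A over ℚ[x]) are x + 5, (x - 2)(x + 5), each dividing the next. The characteristic polynomial is their product, (x - 2)(x + 5)^2.

The rational canonical form is the block-diagonal matrix of companion matrices C(f_i):
R = [[-5, 0, 0], [0, 0, 10], [0, 1, -3]].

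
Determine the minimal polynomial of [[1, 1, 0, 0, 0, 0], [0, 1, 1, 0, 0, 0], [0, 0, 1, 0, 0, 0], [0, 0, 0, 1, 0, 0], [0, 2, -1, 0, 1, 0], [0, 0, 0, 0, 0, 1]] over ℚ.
The characteristic polynomial factors as (x - 1)^6. The minimal polynomial is ∏(x - λ)^{k_λ} where k_λ is the size of the largest Jordan block at λ.

For λ = 1: rank(A - I) = 2, and the largest Jordan block has size 3 (the smallest k with rank((A - I)^k) = rank((A - I)^(k+1))).

So m_A(x) = (x - 1)^3.

m_A(x) = (x - 1)^3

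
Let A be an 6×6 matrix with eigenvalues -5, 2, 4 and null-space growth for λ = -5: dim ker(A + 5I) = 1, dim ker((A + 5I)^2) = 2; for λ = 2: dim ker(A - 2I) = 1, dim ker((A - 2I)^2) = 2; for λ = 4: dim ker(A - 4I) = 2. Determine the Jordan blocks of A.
λ = -5: successive nullity increments [1, 1] count blocks of size ≥ k; block sizes are [2].
λ = 2: successive nullity increments [1, 1] count blocks of size ≥ k; block sizes are [2].
λ = 4: successive nullity increments [2] count blocks of size ≥ k; block sizes are [1, 1].

Jordan blocks: (-5, 2), (2, 2), (4, 1), (4, 1)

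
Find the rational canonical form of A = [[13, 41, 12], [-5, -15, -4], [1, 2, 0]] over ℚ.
The invariant factors of A (the non-unit diagonal entries of the Smith normal form of xI - A over ℚ[x]) are x(x^2 + 2x + 6), each dividing the next. The characteristic polynomial is their product, x(x^2 + 2x + 6).

The rational canonical form is the block-diagonal matrix of companion matrices C(f_i):
R = [[0, 0, 0], [1, 0, -6], [0, 1, -2]].

Note the characteristic polynomial does not split into linear factors over ℚ, so A has no Jordan form over ℚ; the rational canonical form exists over any field.

R = [[0, 0, 0], [1, 0, -6], [0, 1, -2]]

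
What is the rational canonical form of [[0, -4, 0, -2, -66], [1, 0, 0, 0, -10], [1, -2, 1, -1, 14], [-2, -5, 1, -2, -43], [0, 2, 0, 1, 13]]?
R = [[0, 0, 0, 0, -40], [1, 0, 0, 0, -12], [0, 1, 0, 0, 74], [0, 0, 1, 0, -49], [0, 0, 0, 1, 12]]

The invariant factors of A (the non-unit diagonal entries of the Smith normal form of xI - A over ℚ[x]) are (x - 5)(x - 2)^2(x^2 - 3x - 2), each dividing the next. The characteristic polynomial is their product, (x - 5)(x - 2)^2(x^2 - 3x - 2).

The rational canonical form is the block-diagonal matrix of companion matrices C(f_i):
R = [[0, 0, 0, 0, -40], [1, 0, 0, 0, -12], [0, 1, 0, 0, 74], [0, 0, 1, 0, -49], [0, 0, 0, 1, 12]].

Note the characteristic polynomial does not split into linear factors over ℚ, so A has no Jordan form over ℚ; the rational canonical form exists over any field.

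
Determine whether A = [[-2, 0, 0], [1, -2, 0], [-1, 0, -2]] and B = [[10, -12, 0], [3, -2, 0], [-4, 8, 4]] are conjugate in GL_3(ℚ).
trace(A) = -6 but trace(B) = 12. The trace is a similarity invariant, so A and B are not similar.

No.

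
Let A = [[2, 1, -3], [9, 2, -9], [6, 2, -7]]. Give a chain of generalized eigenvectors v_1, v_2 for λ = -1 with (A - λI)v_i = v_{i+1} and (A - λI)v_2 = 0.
We seek v_1 ∈ ker((A + I)^2) \ ker(A + I), then set v_{i+1} = (A + I) v_i.

One such chain is v_1 = [[1, 4, 2]]^T, v_2 = [[1, 3, 2]]^T. Check: (A + I) v_2 = [[0, 0, 0]]^T = 0.

v_1 = [[1, 4, 2]]^T, v_2 = [[1, 3, 2]]^T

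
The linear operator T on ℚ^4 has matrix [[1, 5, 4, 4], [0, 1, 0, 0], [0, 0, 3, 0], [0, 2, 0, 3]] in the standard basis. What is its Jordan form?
The characteristic polynomial is det(xI - A) = (x - 3)^2(x - 1)^2, so the eigenvalues are 1 (algebraic multiplicity 2), 3 (algebraic multiplicity 2).

For λ = 1: rank(A - I) = 3, rank((A - I)^2) = 2. The eigenspace has dimension 4 - 3 = 1, so there is 1 Jordan block; the rank sequence gives block sizes [2].

For λ = 3: rank(A - 3I) = 2. The eigenspace has dimension 4 - 2 = 2, so there are 2 Jordan blocks; the rank sequence gives block sizes [1, 1].

Assembling the blocks gives the Jordan form J above.

J = [[1, 1, 0, 0], [0, 1, 0, 0], [0, 0, 3, 0], [0, 0, 0, 3]]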